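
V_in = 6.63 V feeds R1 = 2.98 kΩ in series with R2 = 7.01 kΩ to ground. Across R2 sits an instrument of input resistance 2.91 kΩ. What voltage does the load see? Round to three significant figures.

R2 ‖ R_L = (7.01 × 2.91)/(7.01 + 2.91) = 2.056 kΩ.
Voltage divider with the loaded lower leg: V_out = 6.63 × 2.056/(2.98 + 2.056) = 6.63 × 0.4083 = 2.707 V.

V_out ≈ 2.71 V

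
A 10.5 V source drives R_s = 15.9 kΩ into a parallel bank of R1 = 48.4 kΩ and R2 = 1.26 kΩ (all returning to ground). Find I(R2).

I ≈ 0.597 mA

Combine the parallel branches: R_p = (1/48.4 + 1/1.26)⁻¹ = 1.228 kΩ.
V_A by voltage divider: V_A = 10.5 × 1.228/(15.9 + 1.228) = 0.7528 V.
Branch current I = V_A/R2 = 0.7528/1.26 = 0.5975 mA.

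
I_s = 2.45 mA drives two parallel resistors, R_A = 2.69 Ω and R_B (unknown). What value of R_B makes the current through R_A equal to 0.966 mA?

R_B ≈ 1.75 Ω

Two-branch current divider: I_A = I_s · R_B/(R_A + R_B).
0.966/2.45 = R_B/(R_A + R_B) → R_B = R_A · (0.3943)/(1 − 0.3943) = 2.69 × 0.6509 = 1.751 Ω.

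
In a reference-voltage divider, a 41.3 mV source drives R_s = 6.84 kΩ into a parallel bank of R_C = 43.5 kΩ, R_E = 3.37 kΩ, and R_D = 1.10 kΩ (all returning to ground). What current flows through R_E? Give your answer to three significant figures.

Equivalent of the parallel group: R_p = 0.8138 kΩ.
V_A = 41.3 × 0.8138/7.654 = 4.391 mV.
Branch current I = V_A/R_E = 4.391/3.37 = 1.303 µA.

I ≈ 1.30 µA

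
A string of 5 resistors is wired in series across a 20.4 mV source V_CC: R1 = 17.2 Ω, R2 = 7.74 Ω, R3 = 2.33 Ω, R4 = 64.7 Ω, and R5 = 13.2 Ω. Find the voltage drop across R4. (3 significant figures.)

V ≈ 12.5 mV

ΣR = 17.2 + 7.74 + 2.33 + 64.7 + 13.2 = 105.2 Ω.
V = V_CC · R/ΣR = 20.4 × 0.6152 = 12.55 mV.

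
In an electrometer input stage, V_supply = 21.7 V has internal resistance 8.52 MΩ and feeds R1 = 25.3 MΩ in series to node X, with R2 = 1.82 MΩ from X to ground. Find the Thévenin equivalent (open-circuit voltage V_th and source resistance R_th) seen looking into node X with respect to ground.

R1' = 8.52 + 25.3 = 33.82 MΩ (source resistance + R1).
With X open, the divider is unloaded: V_th = 21.7 × 1.82/35.64 = 1.108 V.
With V_supply suppressed (replaced by a short), R_th = R1' ‖ R2 = (33.82 × 1.82)/(33.82 + 1.82) = 1.727 MΩ.

V_th ≈ 1.11 V, R_th ≈ 1.73 MΩ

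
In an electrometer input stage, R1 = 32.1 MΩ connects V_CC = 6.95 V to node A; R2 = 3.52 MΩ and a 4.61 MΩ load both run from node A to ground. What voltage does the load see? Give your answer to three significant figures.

V_out ≈ 0.407 V

R2 ‖ R_L = (3.52 × 4.61)/(3.52 + 4.61) = 1.996 MΩ.
Then V_out = V_CC · R2'/(R1 + R2') = 6.95 × 1.996/34.10 = 0.4069 V.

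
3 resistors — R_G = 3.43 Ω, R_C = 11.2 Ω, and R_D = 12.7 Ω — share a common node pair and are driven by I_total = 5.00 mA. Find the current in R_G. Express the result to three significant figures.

Conductances: ΣG = 1/3.43 + 1/11.2 + 1/12.7 = 0.4596 (1/Ω).
Current divider: I(R_G) = I_total · G_k/ΣG = 5.00 × (0.2915/0.4596) = 5.00 × 0.6344 = 3.172 mA.

I ≈ 3.17 mA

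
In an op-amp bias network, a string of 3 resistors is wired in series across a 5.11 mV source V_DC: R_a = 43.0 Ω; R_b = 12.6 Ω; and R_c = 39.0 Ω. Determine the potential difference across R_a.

V ≈ 2.32 mV

Series total: ΣR = 43.0 + 12.6 + 39.0 = 94.60 Ω.
By the voltage-divider rule, V = 5.11 × 43.00/94.60 = 2.323 mV.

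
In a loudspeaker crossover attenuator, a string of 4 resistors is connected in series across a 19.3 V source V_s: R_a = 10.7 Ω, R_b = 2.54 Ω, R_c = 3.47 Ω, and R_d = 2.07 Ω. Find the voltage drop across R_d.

Series total: ΣR = 10.7 + 2.54 + 3.47 + 2.07 = 18.78 Ω.
By the voltage-divider rule, V = 19.3 × 2.070/18.78 = 2.127 V.

V ≈ 2.13 V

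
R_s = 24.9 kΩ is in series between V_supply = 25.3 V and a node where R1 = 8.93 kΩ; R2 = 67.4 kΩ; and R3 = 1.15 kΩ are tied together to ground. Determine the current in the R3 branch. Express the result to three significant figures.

I ≈ 0.852 mA

Equivalent of the parallel group: R_p = 1.004 kΩ.
V_A = 25.3 × 1.004/25.90 = 0.9802 V.
Branch current I = V_A/R3 = 0.9802/1.15 = 0.8524 mA.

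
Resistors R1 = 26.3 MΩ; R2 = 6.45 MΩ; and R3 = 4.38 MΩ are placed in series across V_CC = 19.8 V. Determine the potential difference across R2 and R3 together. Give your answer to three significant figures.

Total series resistance ΣR = 26.3 + 6.45 + 4.38 = 37.13 MΩ.
R_{R2..R3} = 6.45 + 4.38 = 10.83 MΩ.
By the voltage-divider rule, V = 19.8 × 10.83/37.13 = 5.775 V.

V ≈ 5.78 V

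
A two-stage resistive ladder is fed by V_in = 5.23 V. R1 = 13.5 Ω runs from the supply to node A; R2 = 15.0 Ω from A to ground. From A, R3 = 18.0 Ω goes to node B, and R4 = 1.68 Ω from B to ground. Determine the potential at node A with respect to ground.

V_A ≈ 2.02 V

Node A sees R2 in parallel with the series input of stage 2, R3 + R4 = 19.68 Ω.
Effective lower resistance at A: R2 ‖ 19.68 = 8.512 Ω.
V_A = 5.23 × 8.512/(13.5 + 8.512) = 2.022 V.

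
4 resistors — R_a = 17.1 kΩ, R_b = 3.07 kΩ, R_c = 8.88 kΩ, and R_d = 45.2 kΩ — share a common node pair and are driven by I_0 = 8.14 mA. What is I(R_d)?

Conductances: ΣG = 1/17.1 + 1/3.07 + 1/8.88 + 1/45.2 = 0.5189 (1/kΩ).
R_d takes the fraction G_k/ΣG = 0.02212/0.5189 = 0.04263, so I = 8.14 × 0.04263 = 0.3470 mA.

I ≈ 0.347 mA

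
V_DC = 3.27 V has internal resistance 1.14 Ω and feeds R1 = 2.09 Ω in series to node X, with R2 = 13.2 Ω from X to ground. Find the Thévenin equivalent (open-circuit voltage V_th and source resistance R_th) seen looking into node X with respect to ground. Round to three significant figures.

R1' = 1.14 + 2.09 = 3.230 Ω (source resistance + R1).
Open-circuit (no load on X): V_th = V_DC · R2/(R1' + R2) = 3.27 × 13.2/(3.230 + 13.2) = 2.627 V.
Zeroing V_DC shorts the top of R1' to ground, so R_th = R1' ‖ R2 = 2.595 Ω.

V_th ≈ 2.63 V, R_th ≈ 2.60 Ω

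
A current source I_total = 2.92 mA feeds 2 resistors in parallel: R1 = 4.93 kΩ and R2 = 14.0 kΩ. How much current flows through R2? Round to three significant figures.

Two-branch current divider: I_k = I_total · R_other/(R_1 + R_2).
I(R2) = 2.92 × 4.93/(4.93 + 14.0) = 2.92 × 0.2604 = 0.7605 mA.

I ≈ 0.760 mA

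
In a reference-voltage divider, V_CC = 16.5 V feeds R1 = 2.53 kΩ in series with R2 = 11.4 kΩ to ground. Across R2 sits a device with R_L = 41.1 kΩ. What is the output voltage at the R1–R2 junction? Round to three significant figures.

V_out ≈ 12.9 V

The load sits in parallel with R2, giving an effective lower resistance R2' = R2·R_L/(R2+R_L) = 8.925 kΩ.
Then V_out = V_CC · R2'/(R1 + R2') = 16.5 × 8.925/11.45 = 12.86 V.
(Unloaded it would be 13.5 V; the load pulls it down.)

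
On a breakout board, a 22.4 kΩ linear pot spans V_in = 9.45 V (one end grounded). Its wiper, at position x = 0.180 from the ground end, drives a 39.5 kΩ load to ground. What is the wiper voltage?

V_out ≈ 1.57 V

The pot divides into 18.37 kΩ above the wiper and 4.032 kΩ below.
R_L loads the lower segment: effective lower R = 3.659 kΩ.
Loaded-divider output: V_out = 9.45 × 0.1661 = 1.570 V.
(Unloaded: V_out = x·V_in = 1.70 V.)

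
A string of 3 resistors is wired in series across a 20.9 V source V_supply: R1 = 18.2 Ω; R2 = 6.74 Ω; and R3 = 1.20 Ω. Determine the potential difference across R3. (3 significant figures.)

ΣR = 18.2 + 6.74 + 1.20 = 26.14 Ω.
Voltage divider: V = V_supply · (1.200 / 26.14) = 20.9 × 0.04591 = 0.9594 V.

V ≈ 0.959 V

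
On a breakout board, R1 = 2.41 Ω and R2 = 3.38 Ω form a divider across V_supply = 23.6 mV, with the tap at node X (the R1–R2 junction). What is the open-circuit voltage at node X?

With X open, the divider is unloaded: V_th = 23.6 × 3.38/5.790 = 13.78 mV.

V_th ≈ 13.8 mV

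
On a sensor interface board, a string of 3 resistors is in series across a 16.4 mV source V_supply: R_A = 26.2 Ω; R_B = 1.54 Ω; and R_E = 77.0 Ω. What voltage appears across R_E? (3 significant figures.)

Total series resistance ΣR = 26.2 + 1.54 + 77.0 = 104.7 Ω.
By the voltage-divider rule, V = 16.4 × 77.00/104.7 = 12.06 mV.

V ≈ 12.1 mV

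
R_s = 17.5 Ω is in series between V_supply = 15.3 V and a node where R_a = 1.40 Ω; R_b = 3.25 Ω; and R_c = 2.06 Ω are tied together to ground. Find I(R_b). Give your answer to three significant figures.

I ≈ 0.172 A

Parallel bank: R_p = 1/(1/1.40 + 1/3.25 + 1/2.06) = 0.6634 Ω.
V_A by voltage divider: V_A = 15.3 × 0.6634/(17.5 + 0.6634) = 0.5588 V.
I(R_b) = V_A / R_b = 0.5588/3.25 = 0.1719 A.
(Check via current divider: I_total = 0.8424 A; share G_k/ΣG = 0.2041 → same result.)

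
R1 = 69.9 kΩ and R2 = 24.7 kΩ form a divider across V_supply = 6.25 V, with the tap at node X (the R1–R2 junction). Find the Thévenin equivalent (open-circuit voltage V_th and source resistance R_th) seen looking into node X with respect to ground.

V_th is the unloaded tap voltage: V_supply · R2/(R1+R2) = 6.25 × 0.2611 = 1.632 V.
With V_supply suppressed (replaced by a short), R_th = R1 ‖ R2 = (69.90 × 24.7)/(69.90 + 24.7) = 18.25 kΩ.

V_th ≈ 1.63 V, R_th ≈ 18.3 kΩ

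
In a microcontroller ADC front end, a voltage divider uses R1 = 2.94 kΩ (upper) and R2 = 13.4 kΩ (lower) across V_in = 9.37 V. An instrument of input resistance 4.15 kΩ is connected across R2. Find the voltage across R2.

First combine the lower leg with the load: R2 ‖ R_L = 3.169 kΩ.
Voltage divider with the loaded lower leg: V_out = 9.37 × 3.169/(2.94 + 3.169) = 9.37 × 0.5187 = 4.860 V.
(Unloaded it would be 7.68 V; the load pulls it down.)

V_out ≈ 4.86 V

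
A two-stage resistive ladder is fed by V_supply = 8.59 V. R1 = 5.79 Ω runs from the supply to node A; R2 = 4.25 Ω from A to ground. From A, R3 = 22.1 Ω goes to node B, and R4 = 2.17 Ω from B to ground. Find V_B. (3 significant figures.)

Node A sees R2 in parallel with the series input of stage 2, R3 + R4 = 24.27 Ω.
Effective lower resistance at A: R2 ‖ 24.27 = 3.617 Ω.
V_A = 8.59 × 3.617/(5.79 + 3.617) = 3.303 V.
V_B = V_A × 0.08941 = 0.2953 V.

V_B ≈ 0.295 V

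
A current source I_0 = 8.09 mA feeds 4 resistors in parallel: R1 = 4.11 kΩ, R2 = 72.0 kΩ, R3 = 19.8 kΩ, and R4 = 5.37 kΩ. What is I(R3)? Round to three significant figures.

ΣG = 1/4.11 + 1/72.0 + 1/19.8 + 1/5.37 = 0.4939.
Current divider: I(R3) = I_0 · G_k/ΣG = 8.09 × (0.05051/0.4939) = 8.09 × 0.1023 = 0.8272 mA.

I ≈ 0.827 mA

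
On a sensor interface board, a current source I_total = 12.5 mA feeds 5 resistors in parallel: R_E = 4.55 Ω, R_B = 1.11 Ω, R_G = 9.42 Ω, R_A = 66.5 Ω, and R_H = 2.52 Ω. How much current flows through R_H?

I ≈ 3.03 mA

Total conductance ΣG = 1/4.55 + 1/1.11 + 1/9.42 + 1/66.5 + 1/2.52 = 1.639 (units of 1/Ω).
R_H takes the fraction G_k/ΣG = 0.3968/1.639 = 0.2422, so I = 12.5 × 0.2422 = 3.027 mA.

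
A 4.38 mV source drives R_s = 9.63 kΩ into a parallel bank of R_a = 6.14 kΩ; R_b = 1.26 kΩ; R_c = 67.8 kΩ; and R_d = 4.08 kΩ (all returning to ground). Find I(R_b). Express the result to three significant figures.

Equivalent of the parallel group: R_p = 0.8221 kΩ.
V_A by voltage divider: V_A = 4.38 × 0.8221/(9.63 + 0.8221) = 0.3445 mV.
Branch current I = V_A/R_b = 0.3445/1.26 = 0.2734 µA.

I ≈ 0.273 µA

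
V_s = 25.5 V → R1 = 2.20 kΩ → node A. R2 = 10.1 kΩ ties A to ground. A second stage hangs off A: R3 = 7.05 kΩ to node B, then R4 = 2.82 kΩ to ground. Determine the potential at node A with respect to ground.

The second stage (R3 + R4 = 9.870 kΩ) loads node A in parallel with R2.
R2 ‖ (R3+R4) = 4.992 kΩ.
First divider: V_A = V_s · 4.992/(2.20 + 4.992) = 17.70 V.

V_A ≈ 17.7 V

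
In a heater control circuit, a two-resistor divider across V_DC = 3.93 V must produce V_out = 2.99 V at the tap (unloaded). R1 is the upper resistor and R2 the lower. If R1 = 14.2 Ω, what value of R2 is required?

V_out/V_DC = R2/(R1+R2) = 0.7608.
Rearranging, R2 = R1·k/(1−k) = 14.2 × 3.181 = 45.17 Ω.

R2 ≈ 45.2 Ω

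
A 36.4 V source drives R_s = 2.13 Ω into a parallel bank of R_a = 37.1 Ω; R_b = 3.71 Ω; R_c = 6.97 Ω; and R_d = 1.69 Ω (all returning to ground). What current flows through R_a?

Equivalent of the parallel group: R_p = 0.9693 Ω.
Node voltage V_A = V_DC · R_p/(R_s + R_p) = 36.4 × 0.3127 = 11.38 V.
Branch current I = V_A/R_a = 11.38/37.1 = 0.3068 A.

I ≈ 0.307 A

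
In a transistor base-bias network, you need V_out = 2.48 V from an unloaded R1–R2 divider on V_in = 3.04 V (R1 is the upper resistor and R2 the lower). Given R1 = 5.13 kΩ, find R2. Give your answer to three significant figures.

V_out/V_in = R2/(R1+R2) = 0.8158.
R2 = R1 · 0.8158/(1 − 0.8158) = 22.72 kΩ.

R2 ≈ 22.7 kΩ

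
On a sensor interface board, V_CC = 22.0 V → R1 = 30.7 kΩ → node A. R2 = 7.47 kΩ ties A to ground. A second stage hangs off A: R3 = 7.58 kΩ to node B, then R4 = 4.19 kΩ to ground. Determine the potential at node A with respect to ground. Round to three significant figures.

Node A sees R2 in parallel with the series input of stage 2, R3 + R4 = 11.77 kΩ.
R2 ‖ (R3+R4) = 4.570 kΩ.
So V_A = 22.0 × 0.1296 = 2.850 V.

V_A ≈ 2.85 V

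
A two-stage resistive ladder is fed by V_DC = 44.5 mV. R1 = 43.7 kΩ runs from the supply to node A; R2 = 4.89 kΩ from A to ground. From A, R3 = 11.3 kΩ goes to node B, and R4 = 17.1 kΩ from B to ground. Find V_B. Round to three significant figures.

V_B ≈ 2.33 mV

The second stage (R3 + R4 = 28.40 kΩ) loads node A in parallel with R2.
R2 ‖ (R3+R4) = 4.172 kΩ.
First divider: V_A = V_DC · 4.172/(43.7 + 4.172) = 3.878 mV.
Stage 2 is unloaded, so V_B = V_A · R4/(R3+R4) = 3.878 × 17.1/28.40 = 2.335 mV.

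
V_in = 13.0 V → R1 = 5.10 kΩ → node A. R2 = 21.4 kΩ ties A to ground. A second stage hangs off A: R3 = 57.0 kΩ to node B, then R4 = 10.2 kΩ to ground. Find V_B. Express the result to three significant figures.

Node A sees R2 in parallel with the series input of stage 2, R3 + R4 = 67.20 kΩ.
Effective lower resistance at A: R2 ‖ 67.20 = 16.23 kΩ.
V_A = 13.0 × 16.23/(5.10 + 16.23) = 9.892 V.
V_B = V_A × 0.1518 = 1.501 V.

V_B ≈ 1.50 V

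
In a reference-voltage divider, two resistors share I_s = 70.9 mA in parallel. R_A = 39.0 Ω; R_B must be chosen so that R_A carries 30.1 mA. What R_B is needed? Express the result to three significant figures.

R_B ≈ 28.8 Ω

In a two-way split, I_A/I_s = R_B/(R_A + R_B).
With f = 0.4245, R_B = R_A · f/(1−f) = 39.0 × 0.7377 = 28.77 Ω.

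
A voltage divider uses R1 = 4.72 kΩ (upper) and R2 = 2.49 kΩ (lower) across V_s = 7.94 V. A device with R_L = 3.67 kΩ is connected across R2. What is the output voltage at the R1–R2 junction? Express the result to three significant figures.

V_out ≈ 1.90 V

R2 ‖ R_L = (2.49 × 3.67)/(2.49 + 3.67) = 1.483 kΩ.
Then V_out = V_s · R2'/(R1 + R2') = 7.94 × 1.483/6.203 = 1.899 V.
(Unloaded it would be 2.74 V; the load pulls it down.)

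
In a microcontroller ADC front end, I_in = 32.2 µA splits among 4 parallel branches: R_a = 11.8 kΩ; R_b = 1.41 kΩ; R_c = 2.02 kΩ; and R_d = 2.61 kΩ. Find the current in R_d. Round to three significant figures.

I ≈ 7.38 µA

Total conductance ΣG = 1/11.8 + 1/1.41 + 1/2.02 + 1/2.61 = 1.672 (units of 1/kΩ).
By the current-divider rule, I = I_in · G_k/ΣG = 32.2 × 0.2291 = 7.378 µA.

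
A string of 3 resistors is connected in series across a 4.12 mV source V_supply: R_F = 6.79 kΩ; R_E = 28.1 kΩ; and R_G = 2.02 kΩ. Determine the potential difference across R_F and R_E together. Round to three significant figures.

V ≈ 3.89 mV

ΣR = 6.79 + 28.1 + 2.02 = 36.91 kΩ.
R_{R_F..R_E} = 6.79 + 28.1 = 34.89 kΩ.
V = V_supply · R/ΣR = 4.12 × 0.9453 = 3.895 mV.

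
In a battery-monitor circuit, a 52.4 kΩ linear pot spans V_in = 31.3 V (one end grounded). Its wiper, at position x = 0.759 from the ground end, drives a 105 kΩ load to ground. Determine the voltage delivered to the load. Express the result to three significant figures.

Split the track: R_lower = x·R_p = 39.77 kΩ, R_upper = (1−x)·R_p = 12.63 kΩ.
R_L loads the lower segment: effective lower R = 28.85 kΩ.
V_out = 31.3 × 28.85/(12.63 + 28.85) = 21.77 V.

V_out ≈ 21.8 V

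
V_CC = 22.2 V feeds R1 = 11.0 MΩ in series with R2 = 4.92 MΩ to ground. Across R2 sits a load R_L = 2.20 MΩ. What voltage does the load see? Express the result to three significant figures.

V_out ≈ 2.70 V

First combine the lower leg with the load: R2 ‖ R_L = 1.520 MΩ.
Voltage divider with the loaded lower leg: V_out = 22.2 × 1.520/(11.0 + 1.520) = 22.2 × 0.1214 = 2.696 V.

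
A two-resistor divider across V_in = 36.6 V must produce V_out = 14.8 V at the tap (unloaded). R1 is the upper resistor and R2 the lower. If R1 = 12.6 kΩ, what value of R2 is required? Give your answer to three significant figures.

V_out/V_in = R2/(R1+R2) = 0.4044.
Rearranging, R2 = R1·k/(1−k) = 12.6 × 0.6789 = 8.554 kΩ.

R2 ≈ 8.55 kΩ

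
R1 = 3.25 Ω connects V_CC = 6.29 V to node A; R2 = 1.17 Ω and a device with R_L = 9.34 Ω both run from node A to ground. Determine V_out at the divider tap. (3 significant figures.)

V_out ≈ 1.52 V

The load sits in parallel with R2, giving an effective lower resistance R2' = R2·R_L/(R2+R_L) = 1.040 Ω.
Now apply the divider: V_out = 6.29 × 0.2424 = 1.525 V.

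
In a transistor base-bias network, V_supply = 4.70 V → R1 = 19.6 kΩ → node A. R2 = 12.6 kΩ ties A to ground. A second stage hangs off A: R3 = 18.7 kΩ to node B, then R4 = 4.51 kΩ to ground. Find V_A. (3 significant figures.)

Looking into the second stage from A: R3 + R4 = 23.21 kΩ appears in parallel with R2.
R2 ‖ (R3+R4) = 8.167 kΩ.
V_A = 4.70 × 8.167/(19.6 + 8.167) = 1.382 V.

V_A ≈ 1.38 V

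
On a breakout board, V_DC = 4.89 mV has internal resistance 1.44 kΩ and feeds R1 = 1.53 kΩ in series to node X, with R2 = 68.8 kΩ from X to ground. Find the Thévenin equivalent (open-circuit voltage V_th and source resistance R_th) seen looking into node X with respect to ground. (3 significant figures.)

V_th ≈ 4.69 mV, R_th ≈ 2.85 kΩ

R1' = 1.44 + 1.53 = 2.970 kΩ (source resistance + R1).
Open-circuit (no load on X): V_th = V_DC · R2/(R1' + R2) = 4.89 × 68.8/(2.970 + 68.8) = 4.688 mV.
Looking into X with the source shorted: R_th = R1'·R2/(R1'+R2) = 2.970 × 68.8/71.77 = 2.847 kΩ.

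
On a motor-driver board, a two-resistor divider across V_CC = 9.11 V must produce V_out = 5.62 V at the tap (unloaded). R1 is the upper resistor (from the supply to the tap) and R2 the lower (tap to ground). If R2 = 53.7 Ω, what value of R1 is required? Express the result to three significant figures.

The divider ratio is R2/(R1+R2) = 5.62/9.11 = 0.6169.
So R1 = R2 · (V_CC/V_out − 1) = 53.7 × (9.11/5.62 − 1) = 53.7 × 0.6210 = 33.35 Ω.

R1 ≈ 33.3 Ω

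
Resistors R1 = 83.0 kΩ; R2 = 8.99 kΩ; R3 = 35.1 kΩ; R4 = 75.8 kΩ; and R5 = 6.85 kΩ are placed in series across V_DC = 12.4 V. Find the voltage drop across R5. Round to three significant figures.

ΣR = 83.0 + 8.99 + 35.1 + 75.8 + 6.85 = 209.7 kΩ.
V = V_DC · R/ΣR = 12.4 × 0.03266 = 0.4050 V.

V ≈ 0.405 V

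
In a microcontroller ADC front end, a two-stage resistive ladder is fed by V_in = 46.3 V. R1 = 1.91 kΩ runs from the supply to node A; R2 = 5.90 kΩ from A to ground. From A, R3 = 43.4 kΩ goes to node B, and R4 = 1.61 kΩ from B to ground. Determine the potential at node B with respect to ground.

The second stage (R3 + R4 = 45.01 kΩ) loads node A in parallel with R2.
Effective lower resistance at A: R2 ‖ 45.01 = 5.216 kΩ.
So V_A = 46.3 × 0.7320 = 33.89 V.
V_B = V_A × 0.03577 = 1.212 V.

V_B ≈ 1.21 V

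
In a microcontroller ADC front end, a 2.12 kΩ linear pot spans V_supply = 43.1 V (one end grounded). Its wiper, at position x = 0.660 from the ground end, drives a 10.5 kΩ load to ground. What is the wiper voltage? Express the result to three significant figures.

V_out ≈ 27.2 V

Split the track: R_lower = x·R_p = 1.399 kΩ, R_upper = (1−x)·R_p = 0.7208 kΩ.
(x·R_p) ‖ R_L = 1.235 kΩ.
Then V_out = V_supply · 1.235/(0.7208 + 1.235) = 27.21 V.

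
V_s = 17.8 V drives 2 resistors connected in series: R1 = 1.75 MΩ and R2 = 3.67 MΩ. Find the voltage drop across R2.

V ≈ 12.1 V

Series total: ΣR = 1.75 + 3.67 = 5.420 MΩ.
Voltage divider: V = V_s · (3.670 / 5.420) = 17.8 × 0.6771 = 12.05 V.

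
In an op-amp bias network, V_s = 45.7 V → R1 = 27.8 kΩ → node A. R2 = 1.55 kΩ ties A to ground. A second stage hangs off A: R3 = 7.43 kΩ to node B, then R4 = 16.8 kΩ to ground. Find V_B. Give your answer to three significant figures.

V_B ≈ 1.58 V

The second stage (R3 + R4 = 24.23 kΩ) loads node A in parallel with R2.
R2 ‖ (R3+R4) = 1.457 kΩ.
V_A = 45.7 × 1.457/(27.8 + 1.457) = 2.276 V.
V_B = V_A × 0.6934 = 1.578 V.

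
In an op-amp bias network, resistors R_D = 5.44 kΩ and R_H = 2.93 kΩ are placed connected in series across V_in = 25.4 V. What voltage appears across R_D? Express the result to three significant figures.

Total series resistance ΣR = 5.44 + 2.93 = 8.370 kΩ.
By the voltage-divider rule, V = 25.4 × 5.440/8.370 = 16.51 V.

V ≈ 16.5 V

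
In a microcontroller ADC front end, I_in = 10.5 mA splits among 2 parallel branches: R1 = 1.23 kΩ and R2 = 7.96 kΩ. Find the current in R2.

I ≈ 1.41 mA

For two parallel branches, I_k = I_in · (other R)/(sum of R).
So I = 10.5 × 1.23/9.190 = 1.405 mA.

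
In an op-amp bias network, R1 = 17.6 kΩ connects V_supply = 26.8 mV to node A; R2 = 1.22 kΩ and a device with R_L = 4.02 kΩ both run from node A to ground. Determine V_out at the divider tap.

V_out ≈ 1.35 mV

The load sits in parallel with R2, giving an effective lower resistance R2' = R2·R_L/(R2+R_L) = 0.9360 kΩ.
Voltage divider with the loaded lower leg: V_out = 26.8 × 0.9360/(17.6 + 0.9360) = 26.8 × 0.05049 = 1.353 mV.
(Unloaded it would be 1.74 mV; the load pulls it down.)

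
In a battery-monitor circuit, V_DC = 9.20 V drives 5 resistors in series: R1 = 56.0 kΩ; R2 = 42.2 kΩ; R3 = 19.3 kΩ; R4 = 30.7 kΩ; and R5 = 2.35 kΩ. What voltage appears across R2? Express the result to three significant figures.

Total series resistance ΣR = 56.0 + 42.2 + 19.3 + 30.7 + 2.35 = 150.6 kΩ.
By the voltage-divider rule, V = 9.20 × 42.20/150.6 = 2.579 V.

V ≈ 2.58 V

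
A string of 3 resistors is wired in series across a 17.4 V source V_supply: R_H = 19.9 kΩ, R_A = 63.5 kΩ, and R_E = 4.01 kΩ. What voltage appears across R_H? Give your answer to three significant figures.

ΣR = 19.9 + 63.5 + 4.01 = 87.41 kΩ.
Voltage divider: V = V_supply · (19.90 / 87.41) = 17.4 × 0.2277 = 3.961 V.

V ≈ 3.96 V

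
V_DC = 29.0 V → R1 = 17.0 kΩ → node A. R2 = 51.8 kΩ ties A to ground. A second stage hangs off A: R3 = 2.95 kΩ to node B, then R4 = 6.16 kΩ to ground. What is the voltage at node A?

V_A ≈ 9.08 V

Node A sees R2 in parallel with the series input of stage 2, R3 + R4 = 9.110 kΩ.
Effective lower resistance at A: R2 ‖ 9.110 = 7.747 kΩ.
So V_A = 29.0 × 0.3131 = 9.079 V.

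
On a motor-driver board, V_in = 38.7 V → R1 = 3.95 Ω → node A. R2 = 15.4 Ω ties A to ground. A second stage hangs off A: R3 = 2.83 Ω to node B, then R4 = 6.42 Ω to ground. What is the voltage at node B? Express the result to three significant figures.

V_B ≈ 16.0 V

The second stage (R3 + R4 = 9.250 Ω) loads node A in parallel with R2.
Effective lower resistance at A: R2 ‖ 9.250 = 5.779 Ω.
First divider: V_A = V_in · 5.779/(3.95 + 5.779) = 22.99 V.
Then the unloaded second divider: V_B = V_A × R4/(R3+R4) = 22.99 × 0.6941 = 15.95 V.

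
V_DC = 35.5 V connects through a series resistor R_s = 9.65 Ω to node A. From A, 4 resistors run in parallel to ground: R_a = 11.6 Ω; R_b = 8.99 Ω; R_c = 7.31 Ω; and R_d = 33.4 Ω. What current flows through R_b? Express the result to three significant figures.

Equivalent of the parallel group: R_p = 2.746 Ω.
Node voltage V_A = V_DC · R_p/(R_s + R_p) = 35.5 × 0.2215 = 7.864 V.
Branch current I = V_A/R_b = 7.864/8.99 = 0.8747 A.
(Check via current divider: I_total = 2.864 A; share G_k/ΣG = 0.3054 → same result.)

I ≈ 0.875 A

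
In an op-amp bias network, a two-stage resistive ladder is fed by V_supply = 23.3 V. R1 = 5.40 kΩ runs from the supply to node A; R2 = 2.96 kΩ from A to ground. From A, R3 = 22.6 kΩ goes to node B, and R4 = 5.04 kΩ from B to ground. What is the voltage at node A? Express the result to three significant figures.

V_A ≈ 7.72 V

Node A sees R2 in parallel with the series input of stage 2, R3 + R4 = 27.64 kΩ.
R2 ‖ (R3+R4) = 2.674 kΩ.
V_A = 23.3 × 2.674/(5.40 + 2.674) = 7.716 V.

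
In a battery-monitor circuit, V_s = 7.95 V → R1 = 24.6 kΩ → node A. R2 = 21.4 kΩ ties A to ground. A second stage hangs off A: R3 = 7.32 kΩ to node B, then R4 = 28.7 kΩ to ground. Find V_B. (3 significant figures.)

V_B ≈ 2.24 V

Node A sees R2 in parallel with the series input of stage 2, R3 + R4 = 36.02 kΩ.
R2 ‖ (R3+R4) = 13.42 kΩ.
V_A = 7.95 × 13.42/(24.6 + 13.42) = 2.807 V.
V_B = V_A × 0.7968 = 2.236 V.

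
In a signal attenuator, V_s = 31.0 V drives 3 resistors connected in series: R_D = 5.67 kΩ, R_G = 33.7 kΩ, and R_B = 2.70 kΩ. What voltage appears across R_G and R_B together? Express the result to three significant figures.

V ≈ 26.8 V

Total series resistance ΣR = 5.67 + 33.7 + 2.70 = 42.07 kΩ.
R_{R_G..R_B} = 33.7 + 2.70 = 36.40 kΩ.
Voltage divider: V = V_s · (36.40 / 42.07) = 31.0 × 0.8652 = 26.82 V.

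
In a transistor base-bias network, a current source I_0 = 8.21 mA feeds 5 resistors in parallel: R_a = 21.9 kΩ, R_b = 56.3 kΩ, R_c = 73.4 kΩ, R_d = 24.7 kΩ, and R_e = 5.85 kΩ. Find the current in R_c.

Conductances: ΣG = 1/21.9 + 1/56.3 + 1/73.4 + 1/24.7 + 1/5.85 = 0.2885 (1/kΩ).
By the current-divider rule, I = I_0 · G_k/ΣG = 8.21 × 0.04723 = 0.3877 mA.

I ≈ 0.388 mA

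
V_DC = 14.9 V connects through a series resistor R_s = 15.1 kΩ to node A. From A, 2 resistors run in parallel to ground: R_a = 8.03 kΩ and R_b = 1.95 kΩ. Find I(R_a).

I ≈ 0.175 mA

Combine the parallel branches: R_p = (1/8.03 + 1/1.95)⁻¹ = 1.569 kΩ.
V_A = 14.9 × 1.569/16.67 = 1.402 V.
I(R_a) = V_A / R_a = 1.402/8.03 = 0.1747 mA.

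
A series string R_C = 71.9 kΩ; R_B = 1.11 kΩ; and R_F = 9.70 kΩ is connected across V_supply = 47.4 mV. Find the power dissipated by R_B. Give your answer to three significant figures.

P ≈ 0.365 nW

Series current I = V_supply/ΣR = 47.4/82.71 = 0.5731 µA.
P = I²R = 0.3284 × 1.11 = 0.3646 nW.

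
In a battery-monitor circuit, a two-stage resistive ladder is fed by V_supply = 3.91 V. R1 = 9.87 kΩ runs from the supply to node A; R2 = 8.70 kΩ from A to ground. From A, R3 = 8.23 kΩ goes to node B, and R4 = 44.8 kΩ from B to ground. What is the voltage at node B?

Looking into the second stage from A: R3 + R4 = 53.03 kΩ appears in parallel with R2.
R2 ‖ (R3+R4) = 7.474 kΩ.
First divider: V_A = V_supply · 7.474/(9.87 + 7.474) = 1.685 V.
V_B = V_A × 0.8448 = 1.423 V.

V_B ≈ 1.42 V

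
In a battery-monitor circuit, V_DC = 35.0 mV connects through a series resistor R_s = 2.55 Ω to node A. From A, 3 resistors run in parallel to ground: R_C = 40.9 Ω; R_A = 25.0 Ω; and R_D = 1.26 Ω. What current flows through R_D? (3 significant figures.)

Parallel bank: R_p = 1/(1/40.9 + 1/25.0 + 1/1.26) = 1.165 Ω.
Node voltage V_A = V_DC · R_p/(R_s + R_p) = 35.0 × 0.3137 = 10.98 mV.
Branch current I = V_A/R_D = 10.98/1.26 = 8.713 mA.
(Equivalently: I_total = 9.420 mA, then current-divider fraction G_k/ΣG = 0.9249.)

I ≈ 8.71 mA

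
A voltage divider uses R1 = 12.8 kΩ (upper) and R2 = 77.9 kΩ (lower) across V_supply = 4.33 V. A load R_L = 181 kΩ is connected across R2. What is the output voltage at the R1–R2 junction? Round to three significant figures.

First combine the lower leg with the load: R2 ‖ R_L = 54.46 kΩ.
Now apply the divider: V_out = 4.33 × 0.8097 = 3.506 V.
(Unloaded it would be 3.72 V; the load pulls it down.)

V_out ≈ 3.51 V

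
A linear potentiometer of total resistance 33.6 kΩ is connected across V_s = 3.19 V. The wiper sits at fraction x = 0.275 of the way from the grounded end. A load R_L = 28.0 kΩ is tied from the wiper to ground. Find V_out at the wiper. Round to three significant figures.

Split the track: R_lower = x·R_p = 9.240 kΩ, R_upper = (1−x)·R_p = 24.36 kΩ.
(x·R_p) ‖ R_L = 6.947 kΩ.
V_out = 3.19 × 6.947/(24.36 + 6.947) = 0.7079 V.

V_out ≈ 0.708 V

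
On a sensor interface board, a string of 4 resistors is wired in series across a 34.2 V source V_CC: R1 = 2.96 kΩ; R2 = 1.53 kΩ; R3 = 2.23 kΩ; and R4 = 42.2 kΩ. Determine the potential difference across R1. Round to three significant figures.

V ≈ 2.07 V

ΣR = 2.96 + 1.53 + 2.23 + 42.2 = 48.92 kΩ.
By the voltage-divider rule, V = 34.2 × 2.960/48.92 = 2.069 V.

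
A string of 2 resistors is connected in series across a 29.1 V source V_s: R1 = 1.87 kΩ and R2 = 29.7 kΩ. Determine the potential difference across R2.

Total series resistance ΣR = 1.87 + 29.7 = 31.57 kΩ.
V = V_s · R/ΣR = 29.1 × 0.9408 = 27.38 V.

V ≈ 27.4 V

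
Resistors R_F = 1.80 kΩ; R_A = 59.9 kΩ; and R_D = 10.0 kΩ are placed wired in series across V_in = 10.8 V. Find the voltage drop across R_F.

ΣR = 1.80 + 59.9 + 10.0 = 71.70 kΩ.
Voltage divider: V = V_in · (1.800 / 71.70) = 10.8 × 0.02510 = 0.2711 V.

V ≈ 0.271 V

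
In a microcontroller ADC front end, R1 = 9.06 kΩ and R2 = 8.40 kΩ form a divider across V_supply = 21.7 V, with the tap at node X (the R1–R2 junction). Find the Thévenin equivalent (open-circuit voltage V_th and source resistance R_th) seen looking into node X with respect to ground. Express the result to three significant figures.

Open-circuit (no load on X): V_th = V_supply · R2/(R1 + R2) = 21.7 × 8.40/(9.060 + 8.40) = 10.44 V.
Looking into X with the source shorted: R_th = R1·R2/(R1+R2) = 9.060 × 8.40/17.46 = 4.359 kΩ.

V_th ≈ 10.4 V, R_th ≈ 4.36 kΩ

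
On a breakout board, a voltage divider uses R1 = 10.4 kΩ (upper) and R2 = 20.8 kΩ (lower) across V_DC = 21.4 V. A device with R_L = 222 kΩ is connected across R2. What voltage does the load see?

The load sits in parallel with R2, giving an effective lower resistance R2' = R2·R_L/(R2+R_L) = 19.02 kΩ.
Then V_out = V_DC · R2'/(R1 + R2') = 21.4 × 19.02/29.42 = 13.83 V.
(Unloaded it would be 14.3 V; the load pulls it down.)

V_out ≈ 13.8 V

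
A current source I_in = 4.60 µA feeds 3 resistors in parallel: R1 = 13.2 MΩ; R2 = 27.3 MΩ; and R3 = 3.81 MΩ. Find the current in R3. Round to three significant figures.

I ≈ 3.22 µA

Total conductance ΣG = 1/13.2 + 1/27.3 + 1/3.81 = 0.3749 (units of 1/MΩ).
R3 takes the fraction G_k/ΣG = 0.2625/0.3749 = 0.7002, so I = 4.60 × 0.7002 = 3.221 µA.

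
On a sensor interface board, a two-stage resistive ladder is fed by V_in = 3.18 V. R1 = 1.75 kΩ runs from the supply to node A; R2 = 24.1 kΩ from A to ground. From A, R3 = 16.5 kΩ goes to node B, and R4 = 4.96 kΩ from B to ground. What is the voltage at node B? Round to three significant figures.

V_B ≈ 0.637 V

Looking into the second stage from A: R3 + R4 = 21.46 kΩ appears in parallel with R2.
Effective lower resistance at A: R2 ‖ 21.46 = 11.35 kΩ.
V_A = 3.18 × 11.35/(1.75 + 11.35) = 2.755 V.
Then the unloaded second divider: V_B = V_A × R4/(R3+R4) = 2.755 × 0.2311 = 0.6368 V.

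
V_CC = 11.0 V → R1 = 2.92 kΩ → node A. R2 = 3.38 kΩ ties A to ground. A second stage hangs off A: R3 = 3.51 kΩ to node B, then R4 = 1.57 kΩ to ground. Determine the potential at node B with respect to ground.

V_B ≈ 1.39 V

Node A sees R2 in parallel with the series input of stage 2, R3 + R4 = 5.080 kΩ.
Effective lower resistance at A: R2 ‖ 5.080 = 2.030 kΩ.
V_A = 11.0 × 2.030/(2.92 + 2.030) = 4.511 V.
V_B = V_A × 0.3091 = 1.394 V.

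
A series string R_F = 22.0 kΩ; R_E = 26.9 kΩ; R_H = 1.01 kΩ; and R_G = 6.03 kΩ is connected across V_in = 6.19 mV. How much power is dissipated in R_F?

ΣR = 55.94 kΩ → I = 6.19/55.94 = 0.1107 µA.
P = I²R = 0.01224 × 22.0 = 0.2694 nW.

P ≈ 0.269 nW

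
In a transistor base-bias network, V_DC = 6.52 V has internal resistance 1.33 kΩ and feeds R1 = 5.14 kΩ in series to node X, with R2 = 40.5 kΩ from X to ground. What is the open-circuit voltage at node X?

V_th ≈ 5.62 V

R1' = 1.33 + 5.14 = 6.470 kΩ (source resistance + R1).
With X open, the divider is unloaded: V_th = 6.52 × 40.5/46.97 = 5.622 V.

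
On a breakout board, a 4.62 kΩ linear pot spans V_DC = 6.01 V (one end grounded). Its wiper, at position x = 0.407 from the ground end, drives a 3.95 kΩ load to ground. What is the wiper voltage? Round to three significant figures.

V_out ≈ 1.91 V

Lower segment x·R_p = 1.880 kΩ; upper segment (1−x)·R_p = 2.740 kΩ.
(x·R_p) ‖ R_L = 1.274 kΩ.
Then V_out = V_DC · 1.274/(2.740 + 1.274) = 1.908 V.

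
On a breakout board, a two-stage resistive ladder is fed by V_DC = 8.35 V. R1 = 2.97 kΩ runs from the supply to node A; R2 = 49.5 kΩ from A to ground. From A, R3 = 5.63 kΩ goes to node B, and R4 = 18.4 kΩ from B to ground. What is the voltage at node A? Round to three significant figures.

V_A ≈ 7.05 V

The second stage (R3 + R4 = 24.03 kΩ) loads node A in parallel with R2.
Effective lower resistance at A: R2 ‖ 24.03 = 16.18 kΩ.
So V_A = 8.35 × 0.8449 = 7.055 V.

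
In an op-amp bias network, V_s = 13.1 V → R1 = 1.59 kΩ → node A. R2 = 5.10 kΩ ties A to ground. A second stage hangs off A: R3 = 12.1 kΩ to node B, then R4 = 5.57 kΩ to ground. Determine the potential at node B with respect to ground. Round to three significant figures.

V_B ≈ 2.95 V

The second stage (R3 + R4 = 17.67 kΩ) loads node A in parallel with R2.
R2 ‖ (R3+R4) = 3.958 kΩ.
V_A = 13.1 × 3.958/(1.59 + 3.958) = 9.345 V.
Then the unloaded second divider: V_B = V_A × R4/(R3+R4) = 9.345 × 0.3152 = 2.946 V.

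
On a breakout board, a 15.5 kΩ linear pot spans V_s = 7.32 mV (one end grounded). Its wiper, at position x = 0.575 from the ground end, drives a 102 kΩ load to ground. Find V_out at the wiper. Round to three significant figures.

V_out ≈ 4.06 mV

The pot divides into 6.588 kΩ above the wiper and 8.912 kΩ below.
R_L loads the lower segment: effective lower R = 8.196 kΩ.
V_out = 7.32 × 8.196/(6.588 + 8.196) = 4.058 mV.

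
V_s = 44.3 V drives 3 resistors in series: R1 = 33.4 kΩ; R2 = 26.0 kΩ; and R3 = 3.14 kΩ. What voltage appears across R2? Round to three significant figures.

Total series resistance ΣR = 33.4 + 26.0 + 3.14 = 62.54 kΩ.
V = V_s · R/ΣR = 44.3 × 0.4157 = 18.42 V.

V ≈ 18.4 V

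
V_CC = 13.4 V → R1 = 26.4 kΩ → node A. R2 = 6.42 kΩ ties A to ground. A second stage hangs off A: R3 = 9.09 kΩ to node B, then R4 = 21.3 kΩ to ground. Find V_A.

Looking into the second stage from A: R3 + R4 = 30.39 kΩ appears in parallel with R2.
R2 ‖ (R3+R4) = 5.300 kΩ.
So V_A = 13.4 × 0.1672 = 2.240 V.

V_A ≈ 2.24 V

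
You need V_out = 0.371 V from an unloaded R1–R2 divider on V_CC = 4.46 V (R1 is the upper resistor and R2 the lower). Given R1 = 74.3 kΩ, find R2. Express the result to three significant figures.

The divider ratio is R2/(R1+R2) = 0.371/4.46 = 0.08318.
So R2 = R1 · V_out/(V_CC − V_out) = 74.3 × 0.371/(4.46 − 0.371) = 74.3 × 0.09073 = 6.741 kΩ.

R2 ≈ 6.74 kΩ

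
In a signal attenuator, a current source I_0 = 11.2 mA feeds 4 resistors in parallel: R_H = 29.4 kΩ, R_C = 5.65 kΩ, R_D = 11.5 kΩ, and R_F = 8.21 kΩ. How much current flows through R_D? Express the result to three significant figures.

Conductances: ΣG = 1/29.4 + 1/5.65 + 1/11.5 + 1/8.21 = 0.4198 (1/kΩ).
Current divider: I(R_D) = I_0 · G_k/ΣG = 11.2 × (0.08696/0.4198) = 11.2 × 0.2072 = 2.320 mA.

I ≈ 2.32 mA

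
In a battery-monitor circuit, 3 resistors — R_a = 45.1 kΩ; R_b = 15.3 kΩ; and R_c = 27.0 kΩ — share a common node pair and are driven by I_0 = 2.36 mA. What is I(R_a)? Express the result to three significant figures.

I ≈ 0.420 mA

Total conductance ΣG = 1/45.1 + 1/15.3 + 1/27.0 = 0.1246 (units of 1/kΩ).
By the current-divider rule, I = I_0 · G_k/ΣG = 2.36 × 0.1780 = 0.4201 mA.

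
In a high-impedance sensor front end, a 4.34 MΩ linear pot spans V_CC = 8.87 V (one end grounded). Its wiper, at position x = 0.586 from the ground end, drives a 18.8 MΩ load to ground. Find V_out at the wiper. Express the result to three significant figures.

Split the track: R_lower = x·R_p = 2.543 MΩ, R_upper = (1−x)·R_p = 1.797 MΩ.
(x·R_p) ‖ R_L = 2.240 MΩ.
V_out = 8.87 × 2.240/(1.797 + 2.240) = 4.922 V.

V_out ≈ 4.92 V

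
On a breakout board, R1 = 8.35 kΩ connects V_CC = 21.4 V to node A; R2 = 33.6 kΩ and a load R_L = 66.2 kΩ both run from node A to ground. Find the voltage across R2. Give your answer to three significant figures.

First combine the lower leg with the load: R2 ‖ R_L = 22.29 kΩ.
Voltage divider with the loaded lower leg: V_out = 21.4 × 22.29/(8.35 + 22.29) = 21.4 × 0.7275 = 15.57 V.

V_out ≈ 15.6 V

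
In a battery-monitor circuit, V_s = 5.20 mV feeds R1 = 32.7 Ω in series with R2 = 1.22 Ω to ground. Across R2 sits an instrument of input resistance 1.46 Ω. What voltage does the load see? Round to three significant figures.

V_out ≈ 0.104 mV

First combine the lower leg with the load: R2 ‖ R_L = 0.6646 Ω.
Now apply the divider: V_out = 5.20 × 0.01992 = 0.1036 mV.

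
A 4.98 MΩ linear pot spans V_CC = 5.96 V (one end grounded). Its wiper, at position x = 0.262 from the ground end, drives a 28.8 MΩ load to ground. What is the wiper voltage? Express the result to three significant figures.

The pot divides into 3.675 MΩ above the wiper and 1.305 MΩ below.
(x·R_p) ‖ R_L = 1.248 MΩ.
V_out = 5.96 × 1.248/(3.675 + 1.248) = 1.511 V.

V_out ≈ 1.51 V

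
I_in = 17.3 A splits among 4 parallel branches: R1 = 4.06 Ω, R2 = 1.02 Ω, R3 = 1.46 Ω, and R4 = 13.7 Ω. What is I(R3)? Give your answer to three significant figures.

ΣG = 1/4.06 + 1/1.02 + 1/1.46 + 1/13.7 = 1.985.
Current divider: I(R3) = I_in · G_k/ΣG = 17.3 × (0.6849/1.985) = 17.3 × 0.3451 = 5.971 A.

I ≈ 5.97 A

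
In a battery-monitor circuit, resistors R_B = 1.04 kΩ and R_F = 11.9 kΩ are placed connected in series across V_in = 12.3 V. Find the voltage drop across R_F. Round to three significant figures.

Total series resistance ΣR = 1.04 + 11.9 = 12.94 kΩ.
Voltage divider: V = V_in · (11.90 / 12.94) = 12.3 × 0.9196 = 11.31 V.

V ≈ 11.3 V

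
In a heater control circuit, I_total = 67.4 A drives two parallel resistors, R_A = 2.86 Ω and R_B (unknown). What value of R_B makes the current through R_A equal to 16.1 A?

R_B ≈ 0.898 Ω

The fraction through R_A equals R_B/(R_A+R_B).
With f = 0.2389, R_B = R_A · f/(1−f) = 2.86 × 0.3138 = 0.8976 Ω.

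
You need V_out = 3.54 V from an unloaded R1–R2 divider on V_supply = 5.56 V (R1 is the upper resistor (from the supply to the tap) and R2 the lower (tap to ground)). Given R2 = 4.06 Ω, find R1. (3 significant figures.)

Required fraction k = V_out/V_supply = 0.6367.
So R1 = R2 · (V_supply/V_out − 1) = 4.06 × (5.56/3.54 − 1) = 4.06 × 0.5706 = 2.317 Ω.

R1 ≈ 2.32 Ω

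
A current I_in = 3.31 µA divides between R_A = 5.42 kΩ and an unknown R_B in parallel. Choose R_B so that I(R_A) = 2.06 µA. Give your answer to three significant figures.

Two-branch current divider: I_A = I_in · R_B/(R_A + R_B).
With f = 0.6224, R_B = R_A · f/(1−f) = 5.42 × 1.648 = 8.932 kΩ.

R_B ≈ 8.93 kΩ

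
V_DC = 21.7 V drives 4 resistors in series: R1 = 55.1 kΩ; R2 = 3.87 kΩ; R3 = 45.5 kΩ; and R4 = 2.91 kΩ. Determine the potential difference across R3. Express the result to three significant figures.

Series total: ΣR = 55.1 + 3.87 + 45.5 + 2.91 = 107.4 kΩ.
Voltage divider: V = V_DC · (45.50 / 107.4) = 21.7 × 0.4237 = 9.195 V.

V ≈ 9.19 V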